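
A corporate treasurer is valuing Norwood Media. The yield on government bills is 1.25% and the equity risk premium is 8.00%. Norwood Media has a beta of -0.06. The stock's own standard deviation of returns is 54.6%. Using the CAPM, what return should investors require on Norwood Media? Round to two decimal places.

E(R) = R_f + β × MRP = 1.25% + -0.06 × 8.00% = 0.77%

0.77%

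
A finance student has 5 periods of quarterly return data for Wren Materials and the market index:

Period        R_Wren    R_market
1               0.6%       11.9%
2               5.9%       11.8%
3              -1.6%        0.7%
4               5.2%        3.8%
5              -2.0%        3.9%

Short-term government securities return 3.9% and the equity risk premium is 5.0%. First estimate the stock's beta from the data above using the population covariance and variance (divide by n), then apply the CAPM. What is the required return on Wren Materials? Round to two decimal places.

Mean R_i = (0.6 + 5.9 − 1.6 + 5.2 − 2.0) / 5 = 1.6200%
Mean R_m = (11.9 + 11.8 + 0.7 + 3.8 + 3.9) / 5 = 6.4200%
Σ(R_i − R̄_i)(R_m − R̄_m) = 35.5980  ⇒  Cov = 35.5980 / 5 = 7.1196
Σ(R_m − R̄_m)² = 104.9080  ⇒  Var(R_m) = 104.9080 / 5 = 20.9816
β = Cov / Var(R_m) = 7.1196 / 20.9816 = 0.3393
E(R) = R_f + β × MRP = 3.9% + 0.3393 × 5.0% = 5.60%

5.60%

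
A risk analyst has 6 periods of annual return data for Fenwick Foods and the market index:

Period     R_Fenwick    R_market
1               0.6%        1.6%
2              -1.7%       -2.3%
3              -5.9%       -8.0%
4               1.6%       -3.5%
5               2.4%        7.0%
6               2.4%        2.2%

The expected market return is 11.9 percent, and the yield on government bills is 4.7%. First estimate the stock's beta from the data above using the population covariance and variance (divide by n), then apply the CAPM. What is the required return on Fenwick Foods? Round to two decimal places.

Mean R_i = (0.6 − 1.7 − 5.9 + 1.6 + 2.4 + 2.4) / 6 = -0.1000%
Mean R_m = (1.6 − 2.3 − 8.0 − 3.5 + 7.0 + 2.2) / 6 = -0.5000%
Σ(R_i − R̄_i)(R_m − R̄_m) = 68.2500  ⇒  Cov = 68.2500 / 6 = 11.3750
Σ(R_m − R̄_m)² = 136.4400  ⇒  Var(R_m) = 136.4400 / 6 = 22.7400
β = Cov / Var(R_m) = 11.3750 / 22.7400 = 0.5002
MRP = 11.9% − 4.7% = 7.20%
E(R) = R_f + β × MRP = 4.7% + 0.5002 × 7.2% = 8.30%

8.30%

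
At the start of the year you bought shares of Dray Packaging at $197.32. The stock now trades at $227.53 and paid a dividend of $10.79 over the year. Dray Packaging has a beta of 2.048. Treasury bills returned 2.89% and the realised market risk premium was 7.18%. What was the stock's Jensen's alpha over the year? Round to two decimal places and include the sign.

+3.18%

Realised HPR = (P1 + D1 − P0) / P0 = (227.53 + 10.79 − 197.32) / 197.32 = 41.00 / 197.32 = 20.7784%
CAPM required = R_f + β·MRP = 2.89% + 2.048 × 7.18% = 17.59464%
α = realised − required = 20.7784% − 17.59464% = +3.18%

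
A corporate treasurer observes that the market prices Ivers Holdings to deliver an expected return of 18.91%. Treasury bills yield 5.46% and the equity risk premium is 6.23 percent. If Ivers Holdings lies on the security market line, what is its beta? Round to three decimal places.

2.159

β = (E(R) − R_f) / MRP = (18.91% − 5.46%) / 6.23% = 13.45% / 6.23% = 2.159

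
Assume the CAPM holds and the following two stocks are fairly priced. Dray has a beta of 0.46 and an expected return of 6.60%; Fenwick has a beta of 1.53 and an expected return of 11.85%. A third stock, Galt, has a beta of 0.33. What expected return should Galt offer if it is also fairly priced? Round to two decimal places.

MRP (SML slope) = (11.85% − 6.60%) / (1.53 − 0.46) = 5.25% / 1.07 = 4.9065%
R_f (intercept) = 6.60% − 0.46 × 4.9065% = 4.3430%
E(R_Galt) = R_f + β × MRP = 4.3430% + 0.33 × 4.9065% = 5.96%

5.96%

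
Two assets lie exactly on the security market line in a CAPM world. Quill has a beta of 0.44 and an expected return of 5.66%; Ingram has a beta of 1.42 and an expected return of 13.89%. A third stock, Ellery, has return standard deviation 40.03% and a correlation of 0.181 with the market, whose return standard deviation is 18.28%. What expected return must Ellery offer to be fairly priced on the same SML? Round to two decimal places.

5.29%

MRP = (13.89% − 5.66%) / (1.42 − 0.44) = 8.3980%
R_f = 5.66% − 0.44 × 8.3980% = 1.9649%
β_Ellery = ρ·σ_i/σ_m = 0.181 × 40.03 / 18.28 = 0.3964
E(R_Ellery) = R_f + β × MRP = 1.9649% + 0.3964 × 8.3980% = 5.29%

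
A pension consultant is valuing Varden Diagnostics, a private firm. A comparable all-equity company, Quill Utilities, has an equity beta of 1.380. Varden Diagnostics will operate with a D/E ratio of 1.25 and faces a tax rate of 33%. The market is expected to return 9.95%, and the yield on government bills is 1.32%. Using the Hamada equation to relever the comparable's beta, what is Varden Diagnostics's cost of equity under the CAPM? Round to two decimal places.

23.20%

β_L = β_U × [1 + (1 − t)(D/E)] = 1.380 × [1 + (1 − 0.33) × 1.25]
    = 1.380 × [1 + 0.67 × 1.25] = 1.380 × 1.8375 = 2.5358
MRP = 9.95% − 1.32% = 8.63%
E(R) = R_f + β_L × MRP = 1.32% + 2.5358 × 8.63% = 23.20%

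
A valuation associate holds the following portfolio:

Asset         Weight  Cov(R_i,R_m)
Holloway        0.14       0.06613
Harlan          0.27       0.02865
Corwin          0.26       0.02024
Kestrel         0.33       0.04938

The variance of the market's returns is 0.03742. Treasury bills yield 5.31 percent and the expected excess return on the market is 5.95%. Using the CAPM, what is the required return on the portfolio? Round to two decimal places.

β_Holloway = 0.06613 / 0.03742 = 1.7672
β_Harlan = 0.02865 / 0.03742 = 0.7656
β_Corwin = 0.02024 / 0.03742 = 0.5409
β_Kestrel = 0.04938 / 0.03742 = 1.3196
β_P = Σ w_i β_i = 0.14×1.7672 + 0.27×0.7656 + 0.26×0.5409 + 0.33×1.3196 = 1.0302
E(R_P) = R_f + β_P × MRP = 5.31% + 1.0302 × 5.95% = 11.44%

11.44%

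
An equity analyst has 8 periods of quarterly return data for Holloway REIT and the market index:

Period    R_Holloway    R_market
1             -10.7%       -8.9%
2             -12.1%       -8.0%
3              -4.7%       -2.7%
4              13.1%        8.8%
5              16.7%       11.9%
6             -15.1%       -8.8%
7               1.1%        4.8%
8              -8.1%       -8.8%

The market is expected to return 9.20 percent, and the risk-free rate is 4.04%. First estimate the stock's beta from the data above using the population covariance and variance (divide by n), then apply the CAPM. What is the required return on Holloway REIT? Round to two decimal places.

Mean R_i = (-10.7 − 12.1 − 4.7 + 13.1 + 16.7 − 15.1 + 1.1 − 8.1) / 8 = -2.4750%
Mean R_m = (-8.9 − 8.0 − 2.7 + 8.8 + 11.9 − 8.8 + 4.8 − 8.8) / 8 = -1.4625%
Σ(R_i − R̄_i)(R_m − R̄_m) = 699.2125  ⇒  Cov = 699.2125 / 8 = 87.4016
Σ(R_m − R̄_m)² = 530.3588  ⇒  Var(R_m) = 530.3588 / 8 = 66.2949
β = Cov / Var(R_m) = 87.4016 / 66.2949 = 1.3184
MRP = 9.20% − 4.04% = 5.16%
E(R) = R_f + β × MRP = 4.04% + 1.3184 × 5.16% = 10.84%

10.84%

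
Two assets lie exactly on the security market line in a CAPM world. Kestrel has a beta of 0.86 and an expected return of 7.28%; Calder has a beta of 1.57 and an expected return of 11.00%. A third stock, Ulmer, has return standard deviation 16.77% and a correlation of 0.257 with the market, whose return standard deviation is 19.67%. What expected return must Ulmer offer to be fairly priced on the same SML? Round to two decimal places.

MRP = (11.00% − 7.28%) / (1.57 − 0.86) = 5.2394%
R_f = 7.28% − 0.86 × 5.2394% = 2.7741%
β_Ulmer = ρ·σ_i/σ_m = 0.257 × 16.77 / 19.67 = 0.2191
E(R_Ulmer) = R_f + β × MRP = 2.7741% + 0.2191 × 5.2394% = 3.92%

3.92%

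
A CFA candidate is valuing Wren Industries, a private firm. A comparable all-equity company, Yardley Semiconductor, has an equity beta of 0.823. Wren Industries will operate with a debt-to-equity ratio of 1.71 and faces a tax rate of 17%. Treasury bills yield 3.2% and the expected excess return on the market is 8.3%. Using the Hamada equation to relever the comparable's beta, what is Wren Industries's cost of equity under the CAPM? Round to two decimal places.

19.73%

β_L = β_U × [1 + (1 − t)(D/E)] = 0.823 × [1 + (1 − 0.17) × 1.71]
    = 0.823 × [1 + 0.83 × 1.71] = 0.823 × 2.4193 = 1.9911
E(R) = R_f + β_L × MRP = 3.2% + 1.9911 × 8.3% = 19.73%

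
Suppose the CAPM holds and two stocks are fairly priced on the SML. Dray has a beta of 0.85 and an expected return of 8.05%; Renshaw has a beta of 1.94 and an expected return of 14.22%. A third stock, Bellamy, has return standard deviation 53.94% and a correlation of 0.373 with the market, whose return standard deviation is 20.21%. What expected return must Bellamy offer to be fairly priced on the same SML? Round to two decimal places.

MRP = (14.22% − 8.05%) / (1.94 − 0.85) = 5.6606%
R_f = 8.05% − 0.85 × 5.6606% = 3.2385%
β_Bellamy = ρ·σ_i/σ_m = 0.373 × 53.94 / 20.21 = 0.9955
E(R_Bellamy) = R_f + β × MRP = 3.2385% + 0.9955 × 5.6606% = 8.87%

8.87%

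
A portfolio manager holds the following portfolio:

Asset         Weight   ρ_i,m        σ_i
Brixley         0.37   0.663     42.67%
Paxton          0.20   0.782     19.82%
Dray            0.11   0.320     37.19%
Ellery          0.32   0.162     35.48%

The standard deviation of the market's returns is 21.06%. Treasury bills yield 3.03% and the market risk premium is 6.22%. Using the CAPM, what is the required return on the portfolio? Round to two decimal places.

β_Brixley = 0.663 × 42.67% / 21.06% = 1.3433
β_Paxton = 0.782 × 19.82% / 21.06% = 0.7360
β_Dray = 0.320 × 37.19% / 21.06% = 0.5651
β_Ellery = 0.162 × 35.48% / 21.06% = 0.2729
β_P = Σ w_i β_i = 0.37×1.3433 + 0.20×0.7360 + 0.11×0.5651 + 0.32×0.2729 = 0.7937
E(R_P) = R_f + β_P × MRP = 3.03% + 0.7937 × 6.22% = 7.97%

7.97%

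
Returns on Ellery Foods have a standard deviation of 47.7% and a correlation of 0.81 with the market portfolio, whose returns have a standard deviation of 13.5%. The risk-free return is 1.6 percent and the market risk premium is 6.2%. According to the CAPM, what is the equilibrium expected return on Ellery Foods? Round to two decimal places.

β = ρ × σ_i / σ_m = 0.81 × 47.7% / 13.5% = 2.8620
E(R) = 1.6% + 2.8620 × 6.2% = 19.34%

19.34%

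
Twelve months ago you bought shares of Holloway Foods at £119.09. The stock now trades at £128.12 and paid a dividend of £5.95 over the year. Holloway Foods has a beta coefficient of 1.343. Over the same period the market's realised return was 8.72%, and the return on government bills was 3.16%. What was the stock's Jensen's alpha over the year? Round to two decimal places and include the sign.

+1.95%

Realised HPR = (P1 + D1 − P0) / P0 = (128.12 + 5.95 − 119.09) / 119.09 = 14.98 / 119.09 = 12.5787%
MRP = 8.72% − 3.16% = 5.56%
CAPM required = R_f + β·MRP = 3.16% + 1.343 × 5.56% = 10.62708%
α = realised − required = 12.5787% − 10.62708% = +1.95%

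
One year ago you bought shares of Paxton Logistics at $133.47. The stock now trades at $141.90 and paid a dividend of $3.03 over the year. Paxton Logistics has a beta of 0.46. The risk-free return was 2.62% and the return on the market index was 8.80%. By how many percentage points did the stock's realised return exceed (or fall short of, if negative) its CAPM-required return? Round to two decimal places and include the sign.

Realised HPR = (P1 + D1 − P0) / P0 = (141.90 + 3.03 − 133.47) / 133.47 = 11.46 / 133.47 = 8.5862%
MRP = 8.80% − 2.62% = 6.18%
CAPM required = R_f + β·MRP = 2.62% + 0.46 × 6.18% = 5.4628%
α = realised − required = 8.5862% − 5.4628% = +3.12%

+3.12%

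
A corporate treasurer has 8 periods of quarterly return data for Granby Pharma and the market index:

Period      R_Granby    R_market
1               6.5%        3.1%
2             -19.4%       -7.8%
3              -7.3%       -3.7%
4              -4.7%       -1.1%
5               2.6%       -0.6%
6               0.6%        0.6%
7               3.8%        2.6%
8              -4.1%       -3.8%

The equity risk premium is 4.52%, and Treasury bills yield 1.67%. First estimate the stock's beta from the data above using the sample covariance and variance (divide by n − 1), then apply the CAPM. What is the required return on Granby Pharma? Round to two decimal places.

Mean R_i = (6.5 − 19.4 − 7.3 − 4.7 + 2.6 + 0.6 + 3.8 − 4.1) / 8 = -2.7500%
Mean R_m = (3.1 − 7.8 − 3.7 − 1.1 − 0.6 + 0.6 + 2.6 − 3.8) / 8 = -1.3375%
Σ(R_i − R̄_i)(R_m − R̄_m) = 198.4850  ⇒  Cov = 198.4850 / 7 = 28.3550
Σ(R_m − R̄_m)² = 92.9588  ⇒  Var(R_m) = 92.9588 / 7 = 13.2798
β = Cov / Var(R_m) = 28.3550 / 13.2798 = 2.1352
E(R) = R_f + β × MRP = 1.67% + 2.1352 × 4.52% = 11.32%

11.32%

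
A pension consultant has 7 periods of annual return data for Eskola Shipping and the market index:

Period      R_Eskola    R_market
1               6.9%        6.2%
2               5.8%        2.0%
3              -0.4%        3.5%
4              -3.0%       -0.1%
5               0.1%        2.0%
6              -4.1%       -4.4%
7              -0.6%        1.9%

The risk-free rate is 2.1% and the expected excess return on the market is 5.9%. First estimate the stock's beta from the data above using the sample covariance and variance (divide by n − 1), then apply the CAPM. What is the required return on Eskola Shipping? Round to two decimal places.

7.89%

Mean R_i = (6.9 + 5.8 − 0.4 − 3.0 + 0.1 − 4.1 − 0.6) / 7 = 0.6714%
Mean R_m = (6.2 + 2.0 + 3.5 − 0.1 + 2.0 − 4.4 + 1.9) / 7 = 1.5857%
Σ(R_i − R̄_i)(R_m − R̄_m) = 62.9271  ⇒  Cov = 62.9271 / 6 = 10.4879
Σ(R_m − R̄_m)² = 64.0686  ⇒  Var(R_m) = 64.0686 / 6 = 10.6781
β = Cov / Var(R_m) = 10.4879 / 10.6781 = 0.9822
E(R) = R_f + β × MRP = 2.1% + 0.9822 × 5.9% = 7.89%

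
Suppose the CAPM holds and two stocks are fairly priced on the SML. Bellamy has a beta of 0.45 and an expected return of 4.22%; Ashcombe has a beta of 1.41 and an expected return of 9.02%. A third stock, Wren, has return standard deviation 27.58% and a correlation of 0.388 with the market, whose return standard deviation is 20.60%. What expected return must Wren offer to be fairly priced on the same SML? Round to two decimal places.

4.57%

MRP = (9.02% − 4.22%) / (1.41 − 0.45) = 5.0000%
R_f = 4.22% − 0.45 × 5.0000% = 1.9700%
β_Wren = ρ·σ_i/σ_m = 0.388 × 27.58 / 20.60 = 0.5195
E(R_Wren) = R_f + β × MRP = 1.9700% + 0.5195 × 5.0000% = 4.57%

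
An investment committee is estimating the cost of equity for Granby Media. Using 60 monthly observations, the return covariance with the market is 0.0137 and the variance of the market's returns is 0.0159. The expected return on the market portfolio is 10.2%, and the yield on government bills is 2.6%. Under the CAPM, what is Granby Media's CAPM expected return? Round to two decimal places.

β = Cov(R_i, R_m) / Var(R_m) = 0.0137 / 0.0159 = 0.8616
MRP = 10.2% − 2.6% = 7.60%
E(R) = R_f + β × MRP = 2.6% + 0.8616 × 7.6% = 9.15%

9.15%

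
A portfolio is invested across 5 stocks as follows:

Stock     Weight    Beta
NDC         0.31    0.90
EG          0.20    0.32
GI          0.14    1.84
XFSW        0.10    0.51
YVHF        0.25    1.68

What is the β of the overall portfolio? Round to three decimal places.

1.072

β_P = Σ w_i β_i = 0.31×0.90 + 0.20×0.32 + 0.14×1.84 + 0.10×0.51 + 0.25×1.68 = 1.0716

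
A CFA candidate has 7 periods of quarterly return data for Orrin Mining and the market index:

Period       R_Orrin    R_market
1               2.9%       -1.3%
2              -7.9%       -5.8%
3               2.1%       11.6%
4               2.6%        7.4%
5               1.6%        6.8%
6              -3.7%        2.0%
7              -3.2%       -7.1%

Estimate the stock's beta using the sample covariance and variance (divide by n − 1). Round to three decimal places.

0.411

Mean R_i = (2.9 − 7.9 + 2.1 + 2.6 + 1.6 − 3.7 − 3.2) / 7 = -0.8000%
Mean R_m = (-1.3 − 5.8 + 11.6 + 7.4 + 6.8 + 2.0 − 7.1) / 7 = 1.9429%
Σ(R_i − R̄_i)(R_m − R̄_m) = 122.7300  ⇒  Cov = 122.7300 / 6 = 20.4550
Σ(R_m − R̄_m)² = 298.8771  ⇒  Var(R_m) = 298.8771 / 6 = 49.8129
β = Cov / Var(R_m) = 20.4550 / 49.8129 = 0.4106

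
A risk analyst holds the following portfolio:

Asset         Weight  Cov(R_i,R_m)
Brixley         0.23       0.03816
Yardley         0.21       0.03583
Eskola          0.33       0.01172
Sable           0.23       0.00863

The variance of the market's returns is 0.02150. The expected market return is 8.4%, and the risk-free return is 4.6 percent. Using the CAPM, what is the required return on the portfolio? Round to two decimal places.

8.52%

β_Brixley = 0.03816 / 0.02150 = 1.7749
β_Yardley = 0.03583 / 0.02150 = 1.6665
β_Eskola = 0.01172 / 0.02150 = 0.5451
β_Sable = 0.00863 / 0.02150 = 0.4014
β_P = Σ w_i β_i = 0.23×1.7749 + 0.21×1.6665 + 0.33×0.5451 + 0.23×0.4014 = 1.0304
MRP = 8.4% − 4.6% = 3.80%
E(R_P) = R_f + β_P × MRP = 4.6% + 1.0304 × 3.8% = 8.52%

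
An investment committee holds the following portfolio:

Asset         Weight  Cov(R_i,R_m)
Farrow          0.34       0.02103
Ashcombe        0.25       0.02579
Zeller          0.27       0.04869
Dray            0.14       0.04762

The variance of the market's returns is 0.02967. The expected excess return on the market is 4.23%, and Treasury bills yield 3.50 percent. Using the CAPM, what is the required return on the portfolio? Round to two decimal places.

β_Farrow = 0.02103 / 0.02967 = 0.7088
β_Ashcombe = 0.02579 / 0.02967 = 0.8692
β_Zeller = 0.04869 / 0.02967 = 1.6411
β_Dray = 0.04762 / 0.02967 = 1.6050
β_P = Σ w_i β_i = 0.34×0.7088 + 0.25×0.8692 + 0.27×1.6411 + 0.14×1.6050 = 1.1261
E(R_P) = R_f + β_P × MRP = 3.50% + 1.1261 × 4.23% = 8.26%

8.26%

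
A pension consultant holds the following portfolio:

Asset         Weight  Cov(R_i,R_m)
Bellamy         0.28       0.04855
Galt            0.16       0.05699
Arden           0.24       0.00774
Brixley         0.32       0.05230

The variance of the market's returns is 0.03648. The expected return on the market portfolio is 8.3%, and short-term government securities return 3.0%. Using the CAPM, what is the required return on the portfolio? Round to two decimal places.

β_Bellamy = 0.04855 / 0.03648 = 1.3309
β_Galt = 0.05699 / 0.03648 = 1.5622
β_Arden = 0.00774 / 0.03648 = 0.2122
β_Brixley = 0.05230 / 0.03648 = 1.4337
β_P = Σ w_i β_i = 0.28×1.3309 + 0.16×1.5622 + 0.24×0.2122 + 0.32×1.4337 = 1.1323
MRP = 8.3% − 3.0% = 5.30%
E(R_P) = R_f + β_P × MRP = 3.0% + 1.1323 × 5.3% = 9.00%

9.00%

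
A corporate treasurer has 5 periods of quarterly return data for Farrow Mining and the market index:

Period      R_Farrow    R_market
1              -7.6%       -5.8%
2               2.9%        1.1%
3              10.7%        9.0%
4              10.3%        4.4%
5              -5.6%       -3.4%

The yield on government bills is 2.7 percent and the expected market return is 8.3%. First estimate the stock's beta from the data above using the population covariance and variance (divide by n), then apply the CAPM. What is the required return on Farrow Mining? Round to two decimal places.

10.50%

Mean R_i = (-7.6 + 2.9 + 10.7 + 10.3 − 5.6) / 5 = 2.1400%
Mean R_m = (-5.8 + 1.1 + 9.0 + 4.4 − 3.4) / 5 = 1.0600%
Σ(R_i − R̄_i)(R_m − R̄_m) = 196.5880  ⇒  Cov = 196.5880 / 5 = 39.3176
Σ(R_m − R̄_m)² = 141.1520  ⇒  Var(R_m) = 141.1520 / 5 = 28.2304
β = Cov / Var(R_m) = 39.3176 / 28.2304 = 1.3927
MRP = 8.3% − 2.7% = 5.60%
E(R) = R_f + β × MRP = 2.7% + 1.3927 × 5.6% = 10.50%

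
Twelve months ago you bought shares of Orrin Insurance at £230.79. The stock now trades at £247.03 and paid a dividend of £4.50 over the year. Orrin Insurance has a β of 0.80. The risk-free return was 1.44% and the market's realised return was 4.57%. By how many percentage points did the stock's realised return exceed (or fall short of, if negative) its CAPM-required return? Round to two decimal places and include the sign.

+5.04%

Realised HPR = (P1 + D1 − P0) / P0 = (247.03 + 4.50 − 230.79) / 230.79 = 20.74 / 230.79 = 8.9865%
MRP = 4.57% − 1.44% = 3.13%
CAPM required = R_f + β·MRP = 1.44% + 0.80 × 3.13% = 3.9440%
α = realised − required = 8.9865% − 3.9440% = +5.04%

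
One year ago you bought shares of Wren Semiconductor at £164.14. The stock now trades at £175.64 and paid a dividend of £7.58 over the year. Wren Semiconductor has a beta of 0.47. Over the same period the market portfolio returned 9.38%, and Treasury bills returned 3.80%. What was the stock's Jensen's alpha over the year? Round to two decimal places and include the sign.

Realised HPR = (P1 + D1 − P0) / P0 = (175.64 + 7.58 − 164.14) / 164.14 = 19.08 / 164.14 = 11.6242%
MRP = 9.38% − 3.80% = 5.58%
CAPM required = R_f + β·MRP = 3.80% + 0.47 × 5.58% = 6.4226%
α = realised − required = 11.6242% − 6.4226% = +5.20%

+5.20%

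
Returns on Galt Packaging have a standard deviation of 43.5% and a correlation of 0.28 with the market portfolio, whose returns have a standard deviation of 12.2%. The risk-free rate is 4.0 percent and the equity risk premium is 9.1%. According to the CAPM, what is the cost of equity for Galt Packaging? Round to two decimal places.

β = ρ × σ_i / σ_m = 0.28 × 43.5% / 12.2% = 0.9984
E(R) = 4.0% + 0.9984 × 9.1% = 13.09%

13.09%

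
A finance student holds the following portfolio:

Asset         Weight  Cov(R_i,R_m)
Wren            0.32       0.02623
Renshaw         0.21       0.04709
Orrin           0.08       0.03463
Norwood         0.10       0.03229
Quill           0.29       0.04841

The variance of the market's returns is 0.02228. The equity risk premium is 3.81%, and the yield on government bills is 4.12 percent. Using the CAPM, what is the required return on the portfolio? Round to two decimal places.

10.67%

β_Wren = 0.02623 / 0.02228 = 1.1773
β_Renshaw = 0.04709 / 0.02228 = 2.1136
β_Orrin = 0.03463 / 0.02228 = 1.5543
β_Norwood = 0.03229 / 0.02228 = 1.4493
β_Quill = 0.04841 / 0.02228 = 2.1728
β_P = Σ w_i β_i = 0.32×1.1773 + 0.21×2.1136 + 0.08×1.5543 + 0.10×1.4493 + 0.29×2.1728 = 1.7200
E(R_P) = R_f + β_P × MRP = 4.12% + 1.7200 × 3.81% = 10.67%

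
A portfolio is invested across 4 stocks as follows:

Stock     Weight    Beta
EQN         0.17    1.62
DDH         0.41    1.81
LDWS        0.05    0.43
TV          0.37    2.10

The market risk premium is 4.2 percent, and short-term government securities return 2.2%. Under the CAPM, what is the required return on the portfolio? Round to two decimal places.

9.83%

β_P = Σ w_i β_i = 0.17×1.62 + 0.41×1.81 + 0.05×0.43 + 0.37×2.10 = 1.8160
E(R_P) = R_f + β_P × MRP = 2.2% + 1.8160 × 4.2% = 9.83%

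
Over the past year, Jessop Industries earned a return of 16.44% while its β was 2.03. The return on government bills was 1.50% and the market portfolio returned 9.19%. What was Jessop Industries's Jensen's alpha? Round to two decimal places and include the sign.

-0.67%

Market excess return = 9.19% − 1.50% = 7.69%
CAPM benchmark = R_f + β(R_m − R_f) = 1.50% + 2.03 × 7.69% = 17.1107%
α = actual − benchmark = 16.44% − 17.1107% = -0.67%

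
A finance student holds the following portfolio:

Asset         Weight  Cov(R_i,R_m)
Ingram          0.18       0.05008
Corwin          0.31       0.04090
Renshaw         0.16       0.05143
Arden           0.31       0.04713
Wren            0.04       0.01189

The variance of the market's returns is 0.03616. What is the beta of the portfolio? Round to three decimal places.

β_Ingram = 0.05008 / 0.03616 = 1.3850
β_Corwin = 0.04090 / 0.03616 = 1.1311
β_Renshaw = 0.05143 / 0.03616 = 1.4223
β_Arden = 0.04713 / 0.03616 = 1.3034
β_Wren = 0.01189 / 0.03616 = 0.3288
β_P = Σ w_i β_i = 0.18×1.3850 + 0.31×1.1311 + 0.16×1.4223 + 0.31×1.3034 + 0.04×0.3288 = 1.2447

1.245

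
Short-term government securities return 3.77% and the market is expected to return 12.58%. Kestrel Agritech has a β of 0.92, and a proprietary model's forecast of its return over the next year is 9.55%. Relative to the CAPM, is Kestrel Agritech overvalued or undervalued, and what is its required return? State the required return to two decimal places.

MRP = 12.58% − 3.77% = 8.81%
Required return = R_f + β·MRP = 3.77% + 0.92 × 8.81% = 11.88%
Forecast 9.55% < required 11.88% → the stock plots below the SML → overvalued.

Overvalued; required return 11.88%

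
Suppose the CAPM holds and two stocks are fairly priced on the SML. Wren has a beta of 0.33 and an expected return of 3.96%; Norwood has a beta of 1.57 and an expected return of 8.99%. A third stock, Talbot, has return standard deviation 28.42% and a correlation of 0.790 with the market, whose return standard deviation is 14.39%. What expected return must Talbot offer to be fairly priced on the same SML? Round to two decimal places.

MRP = (8.99% − 3.96%) / (1.57 − 0.33) = 4.0565%
R_f = 3.96% − 0.33 × 4.0565% = 2.6214%
β_Talbot = ρ·σ_i/σ_m = 0.790 × 28.42 / 14.39 = 1.5602
E(R_Talbot) = R_f + β × MRP = 2.6214% + 1.5602 × 4.0565% = 8.95%

8.95%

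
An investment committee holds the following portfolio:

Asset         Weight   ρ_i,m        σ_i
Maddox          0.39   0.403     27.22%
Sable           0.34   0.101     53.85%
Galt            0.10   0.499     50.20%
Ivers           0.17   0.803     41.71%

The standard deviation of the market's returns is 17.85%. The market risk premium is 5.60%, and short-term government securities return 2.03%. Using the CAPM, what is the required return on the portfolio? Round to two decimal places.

6.52%

β_Maddox = 0.403 × 27.22% / 17.85% = 0.6145
β_Sable = 0.101 × 53.85% / 17.85% = 0.3047
β_Galt = 0.499 × 50.20% / 17.85% = 1.4034
β_Ivers = 0.803 × 41.71% / 17.85% = 1.8764
β_P = Σ w_i β_i = 0.39×0.6145 + 0.34×0.3047 + 0.10×1.4034 + 0.17×1.8764 = 0.8026
E(R_P) = R_f + β_P × MRP = 2.03% + 0.8026 × 5.60% = 6.52%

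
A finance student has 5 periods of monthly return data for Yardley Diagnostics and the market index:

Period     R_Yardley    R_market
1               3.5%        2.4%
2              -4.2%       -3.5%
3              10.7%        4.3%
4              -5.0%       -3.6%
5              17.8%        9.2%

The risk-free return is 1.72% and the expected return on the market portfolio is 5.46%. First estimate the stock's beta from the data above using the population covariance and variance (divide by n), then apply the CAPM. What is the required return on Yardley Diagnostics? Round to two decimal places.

8.36%

Mean R_i = (3.5 − 4.2 + 10.7 − 5.0 + 17.8) / 5 = 4.5600%
Mean R_m = (2.4 − 3.5 + 4.3 − 3.6 + 9.2) / 5 = 1.7600%
Σ(R_i − R̄_i)(R_m − R̄_m) = 210.7420  ⇒  Cov = 210.7420 / 5 = 42.1484
Σ(R_m − R̄_m)² = 118.6120  ⇒  Var(R_m) = 118.6120 / 5 = 23.7224
β = Cov / Var(R_m) = 42.1484 / 23.7224 = 1.7767
MRP = 5.46% − 1.72% = 3.74%
E(R) = R_f + β × MRP = 1.72% + 1.7767 × 3.74% = 8.36%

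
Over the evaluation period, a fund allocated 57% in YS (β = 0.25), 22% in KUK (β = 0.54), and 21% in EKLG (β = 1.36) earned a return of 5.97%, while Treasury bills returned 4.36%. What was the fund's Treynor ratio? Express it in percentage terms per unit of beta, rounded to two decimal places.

2.94%

β_P = 0.57×0.25 + 0.22×0.54 + 0.21×1.36 = 0.5469
Treynor = (R_P − R_f) / β_P = (5.97% − 4.36%) / 0.5469 = 1.61% / 0.5469 = 2.94%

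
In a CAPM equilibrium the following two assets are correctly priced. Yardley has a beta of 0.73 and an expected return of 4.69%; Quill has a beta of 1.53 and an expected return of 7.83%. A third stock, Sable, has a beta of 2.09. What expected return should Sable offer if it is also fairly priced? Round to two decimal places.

MRP (SML slope) = (7.83% − 4.69%) / (1.53 − 0.73) = 3.14% / 0.80 = 3.9250%
R_f (intercept) = 4.69% − 0.73 × 3.9250% = 1.8248%
E(R_Sable) = R_f + β × MRP = 1.8248% + 2.09 × 3.9250% = 10.03%

10.03%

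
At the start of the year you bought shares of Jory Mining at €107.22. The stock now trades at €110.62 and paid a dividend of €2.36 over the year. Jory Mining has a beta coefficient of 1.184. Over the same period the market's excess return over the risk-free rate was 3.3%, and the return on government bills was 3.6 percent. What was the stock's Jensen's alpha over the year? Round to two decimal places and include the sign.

-2.14%

Realised HPR = (P1 + D1 − P0) / P0 = (110.62 + 2.36 − 107.22) / 107.22 = 5.76 / 107.22 = 5.3721%
CAPM required = R_f + β·MRP = 3.6% + 1.184 × 3.3% = 7.5072%
α = realised − required = 5.3721% − 7.5072% = -2.14%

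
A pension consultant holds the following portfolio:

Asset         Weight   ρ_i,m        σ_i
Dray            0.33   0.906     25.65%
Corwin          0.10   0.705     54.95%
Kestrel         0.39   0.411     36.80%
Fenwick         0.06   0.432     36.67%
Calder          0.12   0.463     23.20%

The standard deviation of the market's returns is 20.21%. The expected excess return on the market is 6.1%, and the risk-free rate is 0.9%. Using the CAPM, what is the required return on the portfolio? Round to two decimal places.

β_Dray = 0.906 × 25.65% / 20.21% = 1.1499
β_Corwin = 0.705 × 54.95% / 20.21% = 1.9169
β_Kestrel = 0.411 × 36.80% / 20.21% = 0.7484
β_Fenwick = 0.432 × 36.67% / 20.21% = 0.7838
β_Calder = 0.463 × 23.20% / 20.21% = 0.5315
β_P = Σ w_i β_i = 0.33×1.1499 + 0.10×1.9169 + 0.39×0.7484 + 0.06×0.7838 + 0.12×0.5315 = 0.9738
E(R_P) = R_f + β_P × MRP = 0.9% + 0.9738 × 6.1% = 6.84%

6.84%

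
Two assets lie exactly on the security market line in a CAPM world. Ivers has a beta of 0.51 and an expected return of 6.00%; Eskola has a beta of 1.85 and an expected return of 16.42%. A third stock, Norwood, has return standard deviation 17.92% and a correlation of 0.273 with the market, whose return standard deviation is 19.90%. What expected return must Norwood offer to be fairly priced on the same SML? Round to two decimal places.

3.95%

MRP = (16.42% − 6.00%) / (1.85 − 0.51) = 7.7761%
R_f = 6.00% − 0.51 × 7.7761% = 2.0342%
β_Norwood = ρ·σ_i/σ_m = 0.273 × 17.92 / 19.90 = 0.2458
E(R_Norwood) = R_f + β × MRP = 2.0342% + 0.2458 × 7.7761% = 3.95%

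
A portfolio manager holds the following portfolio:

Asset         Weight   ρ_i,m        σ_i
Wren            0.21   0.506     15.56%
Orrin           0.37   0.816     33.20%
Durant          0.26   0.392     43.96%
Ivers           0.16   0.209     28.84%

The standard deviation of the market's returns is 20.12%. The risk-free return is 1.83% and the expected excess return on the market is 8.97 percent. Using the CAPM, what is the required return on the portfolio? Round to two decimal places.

9.46%

β_Wren = 0.506 × 15.56% / 20.12% = 0.3913
β_Orrin = 0.816 × 33.20% / 20.12% = 1.3465
β_Durant = 0.392 × 43.96% / 20.12% = 0.8565
β_Ivers = 0.209 × 28.84% / 20.12% = 0.2996
β_P = Σ w_i β_i = 0.21×0.3913 + 0.37×1.3465 + 0.26×0.8565 + 0.16×0.2996 = 0.8510
E(R_P) = R_f + β_P × MRP = 1.83% + 0.8510 × 8.97% = 9.46%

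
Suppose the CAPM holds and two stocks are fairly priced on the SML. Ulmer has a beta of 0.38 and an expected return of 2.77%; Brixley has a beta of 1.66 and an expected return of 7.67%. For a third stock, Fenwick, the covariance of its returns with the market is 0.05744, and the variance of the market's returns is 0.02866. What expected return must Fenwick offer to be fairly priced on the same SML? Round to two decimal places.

8.99%

MRP = (7.67% − 2.77%) / (1.66 − 0.38) = 3.8281%
R_f = 2.77% − 0.38 × 3.8281% = 1.3153%
β_Fenwick = Cov / Var(R_m) = 0.05744 / 0.02866 = 2.0042
E(R_Fenwick) = R_f + β × MRP = 1.3153% + 2.0042 × 3.8281% = 8.99%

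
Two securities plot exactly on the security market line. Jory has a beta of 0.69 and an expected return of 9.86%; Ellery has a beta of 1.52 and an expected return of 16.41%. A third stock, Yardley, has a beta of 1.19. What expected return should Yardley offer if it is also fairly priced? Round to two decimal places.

MRP (SML slope) = (16.41% − 9.86%) / (1.52 − 0.69) = 6.55% / 0.83 = 7.8916%
R_f (intercept) = 9.86% − 0.69 × 7.8916% = 4.4148%
E(R_Yardley) = R_f + β × MRP = 4.4148% + 1.19 × 7.8916% = 13.81%

13.81%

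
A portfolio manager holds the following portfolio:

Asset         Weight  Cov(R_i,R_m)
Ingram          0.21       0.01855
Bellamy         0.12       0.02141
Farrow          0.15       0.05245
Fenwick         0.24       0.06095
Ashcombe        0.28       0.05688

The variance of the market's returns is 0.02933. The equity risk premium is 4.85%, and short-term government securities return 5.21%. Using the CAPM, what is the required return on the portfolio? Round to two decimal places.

β_Ingram = 0.01855 / 0.02933 = 0.6325
β_Bellamy = 0.02141 / 0.02933 = 0.7300
β_Farrow = 0.05245 / 0.02933 = 1.7883
β_Fenwick = 0.06095 / 0.02933 = 2.0781
β_Ashcombe = 0.05688 / 0.02933 = 1.9393
β_P = Σ w_i β_i = 0.21×0.6325 + 0.12×0.7300 + 0.15×1.7883 + 0.24×2.0781 + 0.28×1.9393 = 1.5304
E(R_P) = R_f + β_P × MRP = 5.21% + 1.5304 × 4.85% = 12.63%

12.63%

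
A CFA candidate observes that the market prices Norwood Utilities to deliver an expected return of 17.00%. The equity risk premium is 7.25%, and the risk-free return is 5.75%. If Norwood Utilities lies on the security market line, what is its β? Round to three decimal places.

1.552

β = (E(R) − R_f) / MRP = (17.00% − 5.75%) / 7.25% = 11.25% / 7.25% = 1.552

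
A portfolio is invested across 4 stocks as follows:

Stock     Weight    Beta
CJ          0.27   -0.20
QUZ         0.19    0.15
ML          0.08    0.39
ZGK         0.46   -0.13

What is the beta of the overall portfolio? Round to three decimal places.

β_P = Σ w_i β_i = 0.27×-0.20 + 0.19×0.15 + 0.08×0.39 + 0.46×-0.13 = -0.0541

-0.054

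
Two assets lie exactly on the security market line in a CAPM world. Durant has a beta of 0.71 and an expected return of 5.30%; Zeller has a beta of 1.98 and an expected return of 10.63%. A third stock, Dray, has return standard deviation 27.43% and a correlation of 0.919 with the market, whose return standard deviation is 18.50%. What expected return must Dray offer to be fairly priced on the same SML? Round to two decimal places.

8.04%

MRP = (10.63% − 5.30%) / (1.98 − 0.71) = 4.1969%
R_f = 5.30% − 0.71 × 4.1969% = 2.3202%
β_Dray = ρ·σ_i/σ_m = 0.919 × 27.43 / 18.50 = 1.3626
E(R_Dray) = R_f + β × MRP = 2.3202% + 1.3626 × 4.1969% = 8.04%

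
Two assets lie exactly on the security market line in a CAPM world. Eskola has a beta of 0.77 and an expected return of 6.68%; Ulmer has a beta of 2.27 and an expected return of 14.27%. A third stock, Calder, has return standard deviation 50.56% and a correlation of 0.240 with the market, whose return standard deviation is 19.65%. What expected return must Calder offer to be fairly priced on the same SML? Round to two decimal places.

5.91%

MRP = (14.27% − 6.68%) / (2.27 − 0.77) = 5.0600%
R_f = 6.68% − 0.77 × 5.0600% = 2.7838%
β_Calder = ρ·σ_i/σ_m = 0.240 × 50.56 / 19.65 = 0.6175
E(R_Calder) = R_f + β × MRP = 2.7838% + 0.6175 × 5.0600% = 5.91%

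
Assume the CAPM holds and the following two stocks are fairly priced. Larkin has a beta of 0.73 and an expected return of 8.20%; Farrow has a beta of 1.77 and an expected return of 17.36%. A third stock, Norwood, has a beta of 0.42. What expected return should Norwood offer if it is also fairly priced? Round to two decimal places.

MRP (SML slope) = (17.36% − 8.20%) / (1.77 − 0.73) = 9.16% / 1.04 = 8.8077%
R_f (intercept) = 8.20% − 0.73 × 8.8077% = 1.7704%
E(R_Norwood) = R_f + β × MRP = 1.7704% + 0.42 × 8.8077% = 5.47%

5.47%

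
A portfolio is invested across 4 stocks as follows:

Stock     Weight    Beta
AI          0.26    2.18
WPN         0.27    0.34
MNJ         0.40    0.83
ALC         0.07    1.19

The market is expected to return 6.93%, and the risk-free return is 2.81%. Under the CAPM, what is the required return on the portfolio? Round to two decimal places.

β_P = Σ w_i β_i = 0.26×2.18 + 0.27×0.34 + 0.40×0.83 + 0.07×1.19 = 1.0739
MRP = 6.93% − 2.81% = 4.12%
E(R_P) = R_f + β_P × MRP = 2.81% + 1.0739 × 4.12% = 7.23%

7.23%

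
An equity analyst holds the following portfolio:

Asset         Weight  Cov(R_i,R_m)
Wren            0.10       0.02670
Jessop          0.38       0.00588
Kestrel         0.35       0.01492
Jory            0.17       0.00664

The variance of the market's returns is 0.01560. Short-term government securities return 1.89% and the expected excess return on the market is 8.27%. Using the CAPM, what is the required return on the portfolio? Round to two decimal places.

β_Wren = 0.02670 / 0.01560 = 1.7115
β_Jessop = 0.00588 / 0.01560 = 0.3769
β_Kestrel = 0.01492 / 0.01560 = 0.9564
β_Jory = 0.00664 / 0.01560 = 0.4256
β_P = Σ w_i β_i = 0.10×1.7115 + 0.38×0.3769 + 0.35×0.9564 + 0.17×0.4256 = 0.7215
E(R_P) = R_f + β_P × MRP = 1.89% + 0.7215 × 8.27% = 7.86%

7.86%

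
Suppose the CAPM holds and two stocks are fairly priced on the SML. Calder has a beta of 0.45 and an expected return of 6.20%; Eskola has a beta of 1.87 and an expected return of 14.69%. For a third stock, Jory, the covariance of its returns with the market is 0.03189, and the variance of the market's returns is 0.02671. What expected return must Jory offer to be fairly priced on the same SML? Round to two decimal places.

MRP = (14.69% − 6.20%) / (1.87 − 0.45) = 5.9789%
R_f = 6.20% − 0.45 × 5.9789% = 3.5095%
β_Jory = Cov / Var(R_m) = 0.03189 / 0.02671 = 1.1939
E(R_Jory) = R_f + β × MRP = 3.5095% + 1.1939 × 5.9789% = 10.65%

10.65%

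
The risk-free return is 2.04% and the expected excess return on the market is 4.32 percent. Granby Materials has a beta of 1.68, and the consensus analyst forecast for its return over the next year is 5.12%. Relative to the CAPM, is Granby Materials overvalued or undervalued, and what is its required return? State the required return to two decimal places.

Overvalued; required return 9.30%

Required return = R_f + β·MRP = 2.04% + 1.68 × 4.32% = 9.30%
Forecast 5.12% < required 9.30% → the stock plots below the SML → overvalued.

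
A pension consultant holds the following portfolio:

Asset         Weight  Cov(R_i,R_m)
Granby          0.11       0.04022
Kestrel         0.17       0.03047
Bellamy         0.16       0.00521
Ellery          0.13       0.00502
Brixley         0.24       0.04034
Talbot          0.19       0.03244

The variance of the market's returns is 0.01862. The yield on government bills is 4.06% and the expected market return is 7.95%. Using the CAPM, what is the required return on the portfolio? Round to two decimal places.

9.69%

β_Granby = 0.04022 / 0.01862 = 2.1600
β_Kestrel = 0.03047 / 0.01862 = 1.6364
β_Bellamy = 0.00521 / 0.01862 = 0.2798
β_Ellery = 0.00502 / 0.01862 = 0.2696
β_Brixley = 0.04034 / 0.01862 = 2.1665
β_Talbot = 0.03244 / 0.01862 = 1.7422
β_P = Σ w_i β_i = 0.11×2.1600 + 0.17×1.6364 + 0.16×0.2798 + 0.13×0.2696 + 0.24×2.1665 + 0.19×1.7422 = 1.4466
MRP = 7.95% − 4.06% = 3.89%
E(R_P) = R_f + β_P × MRP = 4.06% + 1.4466 × 3.89% = 9.69%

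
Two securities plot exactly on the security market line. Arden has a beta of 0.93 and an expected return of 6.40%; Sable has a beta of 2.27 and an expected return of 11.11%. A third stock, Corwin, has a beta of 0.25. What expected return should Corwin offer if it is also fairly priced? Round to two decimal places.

MRP (SML slope) = (11.11% − 6.40%) / (2.27 − 0.93) = 4.71% / 1.34 = 3.5149%
R_f (intercept) = 6.40% − 0.93 × 3.5149% = 3.1311%
E(R_Corwin) = R_f + β × MRP = 3.1311% + 0.25 × 3.5149% = 4.01%

4.01%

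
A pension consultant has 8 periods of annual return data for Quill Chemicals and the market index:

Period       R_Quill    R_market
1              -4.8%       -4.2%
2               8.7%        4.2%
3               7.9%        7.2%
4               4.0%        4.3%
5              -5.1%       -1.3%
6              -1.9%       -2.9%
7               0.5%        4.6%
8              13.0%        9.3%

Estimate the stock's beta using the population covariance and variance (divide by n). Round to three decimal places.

Mean R_i = (-4.8 + 8.7 + 7.9 + 4.0 − 5.1 − 1.9 + 0.5 + 13.0) / 8 = 2.7875%
Mean R_m = (-4.2 + 4.2 + 7.2 + 4.3 − 1.3 − 2.9 + 4.6 + 9.3) / 8 = 2.6500%
Σ(R_i − R̄_i)(R_m − R̄_m) = 207.0250  ⇒  Cov = 207.0250 / 8 = 25.8781
Σ(R_m − R̄_m)² = 167.1800  ⇒  Var(R_m) = 167.1800 / 8 = 20.8975
β = Cov / Var(R_m) = 25.8781 / 20.8975 = 1.2383

1.238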